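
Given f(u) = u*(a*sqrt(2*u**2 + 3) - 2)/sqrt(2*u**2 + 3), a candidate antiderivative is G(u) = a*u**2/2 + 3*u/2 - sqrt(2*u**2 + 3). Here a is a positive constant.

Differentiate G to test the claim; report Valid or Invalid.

Invalid: d/du[G] - f = 3/2, which is not 0.

d/du[G] = (2*a*u*sqrt(2*u**2 + 3) - 4*u + 3*sqrt(2*u**2 + 3))/(2*sqrt(2*u**2 + 3))
d/du[G] - f(u) = 3/2 != 0.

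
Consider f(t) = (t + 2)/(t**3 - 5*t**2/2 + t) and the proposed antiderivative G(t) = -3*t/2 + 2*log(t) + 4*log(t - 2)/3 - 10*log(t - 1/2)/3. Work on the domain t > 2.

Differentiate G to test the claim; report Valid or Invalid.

d/dt[G] = (-6*t**3 + 15*t**2 - 2*t + 8)/(4*t**3 - 10*t**2 + 4*t)
d/dt[G] - f(t) = -3/2 != 0.

Invalid: d/dt[G] - f = -3/2, which is not 0.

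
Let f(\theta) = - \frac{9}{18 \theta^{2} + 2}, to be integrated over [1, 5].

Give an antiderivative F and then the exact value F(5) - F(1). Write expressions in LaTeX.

Differentiate the proposed F(\theta) back; it has to land on f(\theta) exactly.
F(\theta) = - \frac{3 \operatorname{atan}{\left(3 \theta \right)}}{2} is an antiderivative of f.
Check: d/d\theta[- \frac{3 \operatorname{atan}{\left(3 \theta \right)}}{2}] = - \frac{9}{18 \theta^{2} + 2} = f(\theta).
F(5) = - \frac{3 \operatorname{atan}{\left(15 \right)}}{2}; F(1) = - \frac{3 \operatorname{atan}{\left(3 \right)}}{2}.
Integral = F(5) - F(1) = - \frac{3 \operatorname{atan}{\left(15 \right)}}{2} + \frac{3 \operatorname{atan}{\left(3 \right)}}{2}.

Antiderivative: F(\theta) = - \frac{3 \operatorname{atan}{\left(3 \theta \right)}}{2}; value = - \frac{3 \operatorname{atan}{\left(15 \right)}}{2} + \frac{3 \operatorname{atan}{\left(3 \right)}}{2}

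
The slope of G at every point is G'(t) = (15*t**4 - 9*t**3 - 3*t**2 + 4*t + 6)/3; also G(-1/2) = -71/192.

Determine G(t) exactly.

G(t) = t**5 - 3*t**4/4 - t**3/3 + 2*t**2/3 + 2*t + 1/2

Check a candidate G(t) by differentiating: d/dt[G] must match the given G'(t).
A general antiderivative is t**5 - 3*t**4/4 - t**3/3 + 2*t**2/3 + 2*t + C.
The condition gives C = -71/192 - (-167/192) = 1/2.
So G(t) = t**5 - 3*t**4/4 - t**3/3 + 2*t**2/3 + 2*t + 1/2.
Check: d/dt[t**5 - 3*t**4/4 - t**3/3 + 2*t**2/3 + 2*t + 1/2] = 5*t**4 - 3*t**3 - t**2 + 4*t/3 + 2, which equals G'(t).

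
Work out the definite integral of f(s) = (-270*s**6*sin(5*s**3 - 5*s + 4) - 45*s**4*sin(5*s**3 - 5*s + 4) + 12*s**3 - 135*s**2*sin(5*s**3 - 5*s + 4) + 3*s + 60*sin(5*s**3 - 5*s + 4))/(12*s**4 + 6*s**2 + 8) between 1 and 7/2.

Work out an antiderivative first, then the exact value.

Antiderivative: F(s) = log(2*s**4 + s**2 + 4/3)/4 + 3*cos(5*s**3 - 5*s + 4)/2; value = -log(13/3)/4 - 3*cos(4)/2 + log(7529/24)/4 + 3*cos(1607/8)/2

Since d/ds undoes antidifferentiation here, F'(s) = f(s) is required of F(s).
F(s) = log(2*s**4 + s**2 + 4/3)/4 + 3*cos(5*s**3 - 5*s + 4)/2 is an antiderivative of f.
Check: d/ds[log(2*s**4 + s**2 + 4/3)/4 + 3*cos(5*s**3 - 5*s + 4)/2] = (-270*s**6*sin(5*s**3 - 5*s + 4) - 45*s**4*sin(5*s**3 - 5*s + 4) + 12*s**3 - 135*s**2*sin(5*s**3 - 5*s + 4) + 3*s + 60*sin(5*s**3 - 5*s + 4))/(12*s**4 + 6*s**2 + 8) = f(s).
F(7/2) = log(7529/24)/4 + 3*cos(1607/8)/2; F(1) = 3*cos(4)/2 + log(13/3)/4.
Integral = F(7/2) - F(1) = -log(13/3)/4 - 3*cos(4)/2 + log(7529/24)/4 + 3*cos(1607/8)/2.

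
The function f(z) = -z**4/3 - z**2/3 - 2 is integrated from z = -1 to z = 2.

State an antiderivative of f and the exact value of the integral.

The integrand splits into summands that can be handled one at a time.
F(z) = -z*(3*z**4 + 5*z**2 + 90)/45 is an antiderivative of f.
Check: d/dz[-z*(3*z**4 + 5*z**2 + 90)/45] = -z**4/3 - z**2/3 - 2 = f(z).
F(2) = -316/45; F(-1) = 98/45.
Integral = F(2) - F(-1) = -46/5.

Antiderivative: F(z) = -z*(3*z**4 + 5*z**2 + 90)/45; value = -46/5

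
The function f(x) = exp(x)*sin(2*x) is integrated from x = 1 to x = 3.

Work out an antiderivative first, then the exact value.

Antiderivative: F(x) = exp(x)*sin(2*x)/5 - 2*exp(x)*cos(2*x)/5; value = -2*exp(3)*cos(6)/5 + exp(3)*sin(6)/5 - exp(1)*sin(2)/5 + 2*exp(1)*cos(2)/5

Recover f(x) by differentiating a candidate F(x); any mismatch rules it out.
F(x) = exp(x)*sin(2*x)/5 - 2*exp(x)*cos(2*x)/5 is an antiderivative of f.
Check: d/dx[exp(x)*sin(2*x)/5 - 2*exp(x)*cos(2*x)/5] = exp(x)*sin(2*x) = f(x).
F(3) = -2*exp(3)*cos(6)/5 + exp(3)*sin(6)/5; F(1) = -2*exp(1)*cos(2)/5 + exp(1)*sin(2)/5.
Integral = F(3) - F(1) = -2*exp(3)*cos(6)/5 + exp(3)*sin(6)/5 - exp(1)*sin(2)/5 + 2*exp(1)*cos(2)/5.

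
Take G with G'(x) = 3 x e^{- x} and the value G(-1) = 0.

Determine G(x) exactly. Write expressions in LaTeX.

G(x) = 3 \left(- x - 1\right) e^{- x}

Recognize the product-rule pattern: G'(x) = u'v + uv' with u = - 3 x - 3, v = e^{- x}, so integration by parts undoes it.
A general antiderivative is \left(- 3 x - 3\right) e^{- x} + C.
The condition gives C = 0 - (0) = 0.
So G(x) = 3 \left(- x - 1\right) e^{- x}.
Check: d/dx[3 \left(- x - 1\right) e^{- x}] = 3 x e^{- x} = G'(x).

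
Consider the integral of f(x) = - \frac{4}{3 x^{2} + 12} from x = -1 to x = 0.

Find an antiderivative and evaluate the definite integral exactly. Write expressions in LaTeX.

Antiderivative: F(x) = - \frac{2 \operatorname{atan}{\left(\frac{x}{2} \right)}}{3}; value = - \frac{2 \operatorname{atan}{\left(\frac{1}{2} \right)}}{3}

Whatever form F(x) takes, F'(x) = f(x) is non-negotiable.
F(x) = - \frac{2 \operatorname{atan}{\left(\frac{x}{2} \right)}}{3} is an antiderivative of f.
Check: d/dx[- \frac{2 \operatorname{atan}{\left(\frac{x}{2} \right)}}{3}] = - \frac{4}{3 x^{2} + 12} = f(x).
F(0) = 0; F(-1) = \frac{2 \operatorname{atan}{\left(\frac{1}{2} \right)}}{3}.
Integral = F(0) - F(-1) = - \frac{2 \operatorname{atan}{\left(\frac{1}{2} \right)}}{3}.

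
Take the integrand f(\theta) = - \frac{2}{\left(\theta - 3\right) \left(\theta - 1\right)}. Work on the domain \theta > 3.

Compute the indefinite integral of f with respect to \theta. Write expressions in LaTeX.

F(\theta) = - \log{\left(\theta - 3 \right)} + \log{\left(\theta - 1 \right)} + C

The denominator factors as \left(\theta - 3\right) \left(\theta - 1\right); partial fractions split f into directly integrable pieces: \frac{1}{\theta - 1} - \frac{1}{\theta - 3}.
Check: d/d\theta[- \log{\left(\theta - 3 \right)} + \log{\left(\theta - 1 \right)}] = - \frac{2}{\theta^{2} - 4 \theta + 3}, which equals f(\theta).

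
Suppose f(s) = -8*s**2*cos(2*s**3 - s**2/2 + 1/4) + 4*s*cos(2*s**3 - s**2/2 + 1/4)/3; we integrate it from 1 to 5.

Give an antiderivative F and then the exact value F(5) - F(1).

Antiderivative: F(s) = -4*sin(2*s**3 - s**2/2 + 1/4)/3; value = -4*sin(951/4)/3 + 4*sin(7/4)/3

The substitution u = 2*s**3 - s**2/2 + 1/4 works: f is exactly (dF/du)*(du/ds) for that inner function.
F(s) = -4*sin(2*s**3 - s**2/2 + 1/4)/3 is an antiderivative of f.
Check: d/ds[-4*sin(2*s**3 - s**2/2 + 1/4)/3] = -8*s**2*cos(2*s**3 - s**2/2 + 1/4) + 4*s*cos(2*s**3 - s**2/2 + 1/4)/3 = f(s).
F(5) = -4*sin(951/4)/3; F(1) = -4*sin(7/4)/3.
Integral = F(5) - F(1) = -4*sin(951/4)/3 + 4*sin(7/4)/3.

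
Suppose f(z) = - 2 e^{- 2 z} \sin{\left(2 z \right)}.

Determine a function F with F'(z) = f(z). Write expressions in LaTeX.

An antiderivative is F(z) = \frac{e^{- 2 z} \sin{\left(2 z \right)}}{2} + \frac{e^{- 2 z} \cos{\left(2 z \right)}}{2}.

Any candidate F(z) must reproduce f(z) exactly when differentiated.
Check: d/dz[\frac{e^{- 2 z} \sin{\left(2 z \right)}}{2} + \frac{e^{- 2 z} \cos{\left(2 z \right)}}{2}] = - 2 e^{- 2 z} \sin{\left(2 z \right)} = f(z).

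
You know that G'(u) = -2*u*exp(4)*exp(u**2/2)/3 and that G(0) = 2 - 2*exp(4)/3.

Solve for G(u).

G'(u) matches the chain-rule pattern g'(h)*h' with inner function h(u) = u**2/2 + 4; substituting w = h(u) collapses the integral.
A general antiderivative is -2*exp(u**2/2 + 4)/3 + C.
The condition gives C = 2 - 2*exp(4)/3 - (-2*exp(4)/3) = 2.
So G(u) = -2*exp(4)*exp(u**2/2)/3 + 2.
Check: d/du[-2*exp(4)*exp(u**2/2)/3 + 2] = -2*u*exp(4)*exp(u**2/2)/3 = G'(u).

G(u) = -2*exp(4)*exp(u**2/2)/3 + 2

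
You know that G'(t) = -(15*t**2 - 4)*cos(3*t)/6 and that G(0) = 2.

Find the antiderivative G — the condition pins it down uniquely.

Check a candidate G(t) by differentiating: d/dt[G] must match the given G'(t).
A general antiderivative is -5*t**2*sin(3*t)/6 - 5*t*cos(3*t)/9 + 11*sin(3*t)/27 + C.
The condition gives C = 2 - (0) = 2.
So G(t) = -(45*t**2*sin(3*t) + 30*t*cos(3*t) - 22*sin(3*t) - 108)/54.
Check: d/dt[-(45*t**2*sin(3*t) + 30*t*cos(3*t) - 22*sin(3*t) - 108)/54] = -5*t**2*cos(3*t)/2 + 2*cos(3*t)/3, which equals G'(t).

G(t) = -(45*t**2*sin(3*t) + 30*t*cos(3*t) - 22*sin(3*t) - 108)/54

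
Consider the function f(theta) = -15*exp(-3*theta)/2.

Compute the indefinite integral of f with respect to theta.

F(theta) = 5*exp(-3*theta)/2 + C

Differentiate the proposed F(theta) back; it has to land on f(theta) exactly.
Check: d/dtheta[5*exp(-3*theta)/2] = -15*exp(-3*theta)/2 = f(theta).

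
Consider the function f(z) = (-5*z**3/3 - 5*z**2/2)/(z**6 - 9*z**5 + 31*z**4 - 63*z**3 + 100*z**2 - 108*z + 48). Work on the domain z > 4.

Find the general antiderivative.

F(z) = 5*(-2464*(z - 2)*log(z - 4) + 1368*(z - 2)*log(z - 2) + 1330*(z - 2)*log(z - 1) - 117*(z - 2)*log(z**2 + 3) - 198*sqrt(3)*(z - 2)*atan(sqrt(3)*z/3) - 6384)/(19152*(z - 2)) + C

Factor the denominator (6*(z - 4)*(z - 2)**2*(z - 1)*(z**2 + 3)) and decompose: f = -5*(13*z + 33)/(1064*(z**2 + 3)) + 25/(72*(z - 1)) + 5/(14*(z - 2)) + 5/(3*(z - 2)**2) - 110/(171*(z - 4)); each piece integrates to a log, atan, or power term.
Check: d/dz[5*(-2464*(z - 2)*log(z - 4) + 1368*(z - 2)*log(z - 2) + 1330*(z - 2)*log(z - 1) - 117*(z - 2)*log(z**2 + 3) - 198*sqrt(3)*(z - 2)*atan(sqrt(3)*z/3) - 6384)/(19152*(z - 2))] = (-10*z**3 - 15*z**2)/(6*z**6 - 54*z**5 + 186*z**4 - 378*z**3 + 600*z**2 - 648*z + 288), which equals f(z).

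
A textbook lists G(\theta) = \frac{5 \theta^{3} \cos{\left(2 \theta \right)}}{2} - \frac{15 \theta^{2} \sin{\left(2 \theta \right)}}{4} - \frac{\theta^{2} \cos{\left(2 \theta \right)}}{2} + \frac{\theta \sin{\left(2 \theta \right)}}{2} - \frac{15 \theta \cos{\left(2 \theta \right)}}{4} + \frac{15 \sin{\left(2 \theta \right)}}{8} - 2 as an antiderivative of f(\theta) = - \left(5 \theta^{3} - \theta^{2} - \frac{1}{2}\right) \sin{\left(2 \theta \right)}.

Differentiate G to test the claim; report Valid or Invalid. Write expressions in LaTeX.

Valid - differentiating G returns exactly f.

d/d\theta[G] = - 5 \theta^{3} \sin{\left(2 \theta \right)} + \theta^{2} \sin{\left(2 \theta \right)} + \frac{\sin{\left(2 \theta \right)}}{2}
This equals f(\theta) exactly, so the claim holds.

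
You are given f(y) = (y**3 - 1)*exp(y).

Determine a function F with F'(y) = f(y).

An antiderivative is F(y) = (y**3 - 3*y**2 + 6*y - 7)*exp(y).

f has the shape u'v + uv' for u = y**3 - 3*y**2 + 6*y - 7 and v = exp(y) — it is the derivative of the product u*v.
Check: d/dy[(y**3 - 3*y**2 + 6*y - 7)*exp(y)] = y**3*exp(y) - exp(y), which equals f(y).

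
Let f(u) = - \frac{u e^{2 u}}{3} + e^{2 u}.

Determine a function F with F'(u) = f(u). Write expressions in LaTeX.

Recognize the product-rule pattern: f = v'r + vr' with v = \frac{7}{12} - \frac{u}{6}, r = e^{2 u}, so integration by parts undoes it.
Check: d/du[- \frac{u e^{2 u}}{6} + \frac{7 e^{2 u}}{12}] = - \frac{u e^{2 u}}{3} + e^{2 u} = f(u).

An antiderivative is F(u) = - \frac{u e^{2 u}}{6} + \frac{7 e^{2 u}}{12}.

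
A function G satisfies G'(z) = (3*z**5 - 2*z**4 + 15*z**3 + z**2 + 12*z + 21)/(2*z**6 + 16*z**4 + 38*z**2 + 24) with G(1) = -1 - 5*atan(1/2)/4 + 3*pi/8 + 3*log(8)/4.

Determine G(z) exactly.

Recover the given G'(z) by differentiating a candidate G(z); any mismatch rules it out.
A general antiderivative is 3*log(2*z**2 + 6)/4 - 5*atan(z/2)/4 + 3*atan(z)/2 + C.
The condition gives C = -1 - 5*atan(1/2)/4 + 3*pi/8 + 3*log(8)/4 - (-5*atan(1/2)/4 + 3*pi/8 + 3*log(8)/4) = -1.
So G(z) = 3*log(z**2 + 3)/4 - 5*atan(z/2)/4 + 3*atan(z)/2 - 1 + 3*log(2)/4.
Check: d/dz[3*log(z**2 + 3)/4 - 5*atan(z/2)/4 + 3*atan(z)/2 - 1 + 3*log(2)/4] = (3*z**5 - 2*z**4 + 15*z**3 + z**2 + 12*z + 21)/(2*z**6 + 16*z**4 + 38*z**2 + 24) = G'(z).

G(z) = 3*log(z**2 + 3)/4 - 5*atan(z/2)/4 + 3*atan(z)/2 - 1 + 3*log(2)/4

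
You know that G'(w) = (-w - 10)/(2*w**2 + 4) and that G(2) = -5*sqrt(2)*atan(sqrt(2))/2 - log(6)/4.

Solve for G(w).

A candidate passes only if d/dw[G] lands on the given G'(w) exactly.
A general antiderivative is -log(w**2 + 2)/4 - 5*sqrt(2)*atan(sqrt(2)*w/2)/2 + C.
The condition gives C = -5*sqrt(2)*atan(sqrt(2))/2 - log(6)/4 - (-5*sqrt(2)*atan(sqrt(2))/2 - log(6)/4) = 0.
So G(w) = -log(w**2 + 2)/4 - 5*sqrt(2)*atan(sqrt(2)*w/2)/2.
Check: d/dw[-log(w**2 + 2)/4 - 5*sqrt(2)*atan(sqrt(2)*w/2)/2] = (-w - 10)/(2*w**2 + 4) = G'(w).

G(w) = -log(w**2 + 2)/4 - 5*sqrt(2)*atan(sqrt(2)*w/2)/2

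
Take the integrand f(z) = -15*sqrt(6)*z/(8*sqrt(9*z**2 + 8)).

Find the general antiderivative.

F(z) = -5*sqrt(3*z**2/2 + 4/3)/4 + C

The substitution u = 3*z**2/2 + 4/3 works: f is exactly (dF/du)*(du/dz) for that inner function.
Check: d/dz[-5*sqrt(3*z**2/2 + 4/3)/4] = -15*sqrt(6)*z/(8*sqrt(9*z**2 + 8)) = f(z).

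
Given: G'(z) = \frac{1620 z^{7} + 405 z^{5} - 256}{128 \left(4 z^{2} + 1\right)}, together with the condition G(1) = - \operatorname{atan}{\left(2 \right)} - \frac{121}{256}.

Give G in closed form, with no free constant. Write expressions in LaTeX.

G(z) = \frac{135 z^{6} - 256 \operatorname{atan}{\left(2 z \right)} - 256}{256}

A first test for any G(z): its z-derivative must equal the given G'(z).
A general antiderivative is \frac{135 z^{6}}{256} - \operatorname{atan}{\left(2 z \right)} + C.
The condition gives C = - \operatorname{atan}{\left(2 \right)} - \frac{121}{256} - (\frac{135}{256} - \operatorname{atan}{\left(2 \right)}) = -1.
So G(z) = \frac{135 z^{6} - 256 \operatorname{atan}{\left(2 z \right)} - 256}{256}.
Check: d/dz[\frac{135 z^{6} - 256 \operatorname{atan}{\left(2 z \right)} - 256}{256}] = \frac{1620 z^{7} + 405 z^{5} - 256}{512 z^{2} + 128}, which equals G'(z).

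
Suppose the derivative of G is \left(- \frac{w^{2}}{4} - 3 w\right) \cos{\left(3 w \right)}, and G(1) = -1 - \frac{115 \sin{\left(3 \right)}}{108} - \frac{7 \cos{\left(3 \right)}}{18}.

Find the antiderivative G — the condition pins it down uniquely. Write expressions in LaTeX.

Check a candidate G(w) by differentiating: d/dw[G] must match the given G'(w).
A general antiderivative is - \frac{w^{2} \sin{\left(3 w \right)}}{12} - w \sin{\left(3 w \right)} - \frac{w \cos{\left(3 w \right)}}{18} + \frac{\sin{\left(3 w \right)}}{54} - \frac{\cos{\left(3 w \right)}}{3} + C.
The condition gives C = -1 - \frac{115 \sin{\left(3 \right)}}{108} - \frac{7 \cos{\left(3 \right)}}{18} - (- \frac{115 \sin{\left(3 \right)}}{108} - \frac{7 \cos{\left(3 \right)}}{18}) = -1.
So G(w) = \frac{- 9 w^{2} \sin{\left(3 w \right)} - 108 w \sin{\left(3 w \right)} - 6 w \cos{\left(3 w \right)} + 2 \sin{\left(3 w \right)} - 36 \cos{\left(3 w \right)} - 108}{108}.
Check: d/dw[\frac{- 9 w^{2} \sin{\left(3 w \right)} - 108 w \sin{\left(3 w \right)} - 6 w \cos{\left(3 w \right)} + 2 \sin{\left(3 w \right)} - 36 \cos{\left(3 w \right)} - 108}{108}] = - \frac{w^{2} \cos{\left(3 w \right)}}{4} - 3 w \cos{\left(3 w \right)}, which equals G'(w).

G(w) = \frac{- 9 w^{2} \sin{\left(3 w \right)} - 108 w \sin{\left(3 w \right)} - 6 w \cos{\left(3 w \right)} + 2 \sin{\left(3 w \right)} - 36 \cos{\left(3 w \right)} - 108}{108}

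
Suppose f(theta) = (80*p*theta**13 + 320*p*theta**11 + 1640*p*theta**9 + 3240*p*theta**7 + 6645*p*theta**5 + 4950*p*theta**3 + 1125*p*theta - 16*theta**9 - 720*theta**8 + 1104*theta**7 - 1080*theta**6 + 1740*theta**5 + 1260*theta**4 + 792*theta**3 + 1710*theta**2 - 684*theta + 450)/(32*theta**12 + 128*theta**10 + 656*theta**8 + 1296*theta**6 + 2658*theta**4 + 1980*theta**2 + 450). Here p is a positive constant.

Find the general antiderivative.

Since d/dtheta undoes antidifferentiation here, F'(theta) = f(theta) is required of F(theta).
Check: d/dtheta[(20*p*theta**8 + 40*p*theta**6 + 165*p*theta**4 + 75*p*theta**2 + 4*theta**4 + 120*theta**3 - 138*theta**2 + 60*theta - 42)/(4*(2*theta**2 + 1)*(2*theta**4 + 3*theta**2 + 15))] = (80*p*theta**13 + 320*p*theta**11 + 1640*p*theta**9 + 3240*p*theta**7 + 6645*p*theta**5 + 4950*p*theta**3 + 1125*p*theta - 16*theta**9 - 720*theta**8 + 1104*theta**7 - 1080*theta**6 + 1740*theta**5 + 1260*theta**4 + 792*theta**3 + 1710*theta**2 - 684*theta + 450)/(32*theta**12 + 128*theta**10 + 656*theta**8 + 1296*theta**6 + 2658*theta**4 + 1980*theta**2 + 450) = f(theta).

F(theta) = (20*p*theta**8 + 40*p*theta**6 + 165*p*theta**4 + 75*p*theta**2 + 4*theta**4 + 120*theta**3 - 138*theta**2 + 60*theta - 42)/(4*(2*theta**2 + 1)*(2*theta**4 + 3*theta**2 + 15)) + C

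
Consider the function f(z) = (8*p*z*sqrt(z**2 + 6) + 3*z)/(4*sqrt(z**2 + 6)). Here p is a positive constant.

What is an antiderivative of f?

For F(z) to be correct the identity F'(z) - f(z) = 0 must hold.
Check: d/dz[(4*p*z**2 + 3*sqrt(z**2 + 6))/4] = (8*p*z*sqrt(z**2 + 6) + 3*z)/(4*sqrt(z**2 + 6)) = f(z).

An antiderivative is F(z) = (4*p*z**2 + 3*sqrt(z**2 + 6))/4.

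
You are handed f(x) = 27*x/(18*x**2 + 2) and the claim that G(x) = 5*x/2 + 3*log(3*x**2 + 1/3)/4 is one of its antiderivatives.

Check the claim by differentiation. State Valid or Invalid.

Invalid: d/dx[G] - f = 5/2, which is not 0.

d/dx[G] = (45*x**2 + 27*x + 5)/(18*x**2 + 2)
d/dx[G] - f(x) = 5/2 != 0.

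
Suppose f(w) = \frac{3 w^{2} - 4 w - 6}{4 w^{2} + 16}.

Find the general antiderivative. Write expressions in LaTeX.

Differentiate the proposed F(w) back; it has to land on f(w) exactly.
Check: d/dw[\frac{3 w - 2 \log{\left(w^{2} + 4 \right)} - 9 \operatorname{atan}{\left(\frac{w}{2} \right)}}{4}] = \frac{3 w^{2} - 4 w - 6}{4 w^{2} + 16} = f(w).

F(w) = \frac{3 w - 2 \log{\left(w^{2} + 4 \right)} - 9 \operatorname{atan}{\left(\frac{w}{2} \right)}}{4} + C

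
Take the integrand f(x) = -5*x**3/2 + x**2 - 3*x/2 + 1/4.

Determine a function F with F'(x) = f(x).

An antiderivative is F(x) = -5*x**4/8 + x**3/3 - 3*x**2/4 + x/4.

The integrand splits into summands that can be handled one at a time.
Check: d/dx[-5*x**4/8 + x**3/3 - 3*x**2/4 + x/4] = -5*x**3/2 + x**2 - 3*x/2 + 1/4 = f(x).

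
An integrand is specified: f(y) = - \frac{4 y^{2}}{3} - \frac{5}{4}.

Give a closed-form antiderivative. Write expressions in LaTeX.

A first test for any F(y): its y-derivative must equal f(y) identically.
Check: d/dy[- \frac{4 y^{3}}{9} - \frac{5 y}{4}] = - \frac{4 y^{2}}{3} - \frac{5}{4} = f(y).

An antiderivative is F(y) = - \frac{4 y^{3}}{9} - \frac{5 y}{4}.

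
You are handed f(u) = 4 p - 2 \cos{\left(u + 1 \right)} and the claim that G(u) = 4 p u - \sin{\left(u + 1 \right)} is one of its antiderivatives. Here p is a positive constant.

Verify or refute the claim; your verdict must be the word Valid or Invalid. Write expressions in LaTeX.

d/du[G] = 4 p - \cos{\left(u + 1 \right)}
d/du[G] - f(u) = \cos{\left(u + 1 \right)} != 0.

Invalid: d/du[G] - f = \cos{\left(u + 1 \right)}, which is not 0.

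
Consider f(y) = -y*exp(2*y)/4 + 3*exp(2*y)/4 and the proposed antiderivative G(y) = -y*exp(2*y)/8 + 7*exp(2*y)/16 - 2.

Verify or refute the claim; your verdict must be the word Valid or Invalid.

d/dy[G] = -y*exp(2*y)/4 + 3*exp(2*y)/4
This equals f(y) exactly, so the claim holds.

Valid: G'(y) = f(y).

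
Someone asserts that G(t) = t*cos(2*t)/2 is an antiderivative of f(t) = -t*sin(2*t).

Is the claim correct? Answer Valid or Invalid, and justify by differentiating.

Invalid: d/dt[G] - f = cos(2*t)/2, which is not 0.

d/dt[G] = -t*sin(2*t) + cos(2*t)/2
d/dt[G] - f(t) = cos(2*t)/2 != 0.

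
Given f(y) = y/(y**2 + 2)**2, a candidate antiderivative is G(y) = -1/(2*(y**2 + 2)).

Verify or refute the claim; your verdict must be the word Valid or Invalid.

d/dy[G] = y/(y**4 + 4*y**2 + 4)
This equals f(y) exactly, so the claim holds.

Valid. The derivative of G reproduces f.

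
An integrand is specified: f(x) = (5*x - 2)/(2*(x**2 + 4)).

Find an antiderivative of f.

An antiderivative is F(x) = (5*log(x**2 + 4) - 2*atan(x/2))/4.

A first test for any F(x): its x-derivative must equal f(x) identically.
Check: d/dx[(5*log(x**2 + 4) - 2*atan(x/2))/4] = (5*x - 2)/(2*x**2 + 8), which equals f(x).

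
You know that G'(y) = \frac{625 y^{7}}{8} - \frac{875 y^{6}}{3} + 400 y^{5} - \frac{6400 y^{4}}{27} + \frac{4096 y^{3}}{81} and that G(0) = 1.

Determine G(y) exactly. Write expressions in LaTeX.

G(y) = \frac{\left(225 y^{4} - 480 y^{3} + 76 y^{2} + 192 y + 72\right) \left(225 y^{4} - 480 y^{3} + 436 y^{2} - 192 y + 72\right)}{5184}

The substitution u = \frac{5 y^{2}}{4} - \frac{4 y}{3} works: G'(y) is exactly (dG/du)*(du/dy) for that inner function.
A general antiderivative is 4 \left(\frac{5 y^{2}}{4} - \frac{4 y}{3}\right)^{4} + C.
The condition gives C = 1 - (0) = 1.
So G(y) = \frac{\left(225 y^{4} - 480 y^{3} + 76 y^{2} + 192 y + 72\right) \left(225 y^{4} - 480 y^{3} + 436 y^{2} - 192 y + 72\right)}{5184}.
Check: d/dy[\frac{\left(225 y^{4} - 480 y^{3} + 76 y^{2} + 192 y + 72\right) \left(225 y^{4} - 480 y^{3} + 436 y^{2} - 192 y + 72\right)}{5184}] = \frac{625 y^{7}}{8} - \frac{875 y^{6}}{3} + 400 y^{5} - \frac{6400 y^{4}}{27} + \frac{4096 y^{3}}{81} = G'(y).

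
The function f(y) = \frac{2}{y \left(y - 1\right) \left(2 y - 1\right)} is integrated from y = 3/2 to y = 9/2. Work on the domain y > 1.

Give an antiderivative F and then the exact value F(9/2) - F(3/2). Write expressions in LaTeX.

Factor the denominator (y \left(y - 1\right) \left(2 y - 1\right)) and decompose: f = - \frac{8}{2 y - 1} + \frac{2}{y - 1} + \frac{2}{y}; each piece integrates to a log, atan, or power term.
F(y) = - 2 \left(2 \log{\left(2 y - 1 \right)} - \log{\left(y^{2} - y \right)}\right) is an antiderivative of f.
Check: d/dy[- 2 \left(2 \log{\left(2 y - 1 \right)} - \log{\left(y^{2} - y \right)}\right)] = \frac{2}{2 y^{3} - 3 y^{2} + y}, which equals f(y).
F(9/2) = - 4 \log{\left(8 \right)} + 2 \log{\left(\frac{63}{4} \right)}; F(3/2) = - 4 \log{\left(2 \right)} + 2 \log{\left(\frac{3}{4} \right)}.
Integral = F(9/2) - F(3/2) = - 4 \log{\left(8 \right)} - 2 \log{\left(\frac{3}{4} \right)} + 4 \log{\left(2 \right)} + 2 \log{\left(\frac{63}{4} \right)}.

Antiderivative: F(y) = - 2 \left(2 \log{\left(2 y - 1 \right)} - \log{\left(y^{2} - y \right)}\right); value = - 4 \log{\left(8 \right)} - 2 \log{\left(\frac{3}{4} \right)} + 4 \log{\left(2 \right)} + 2 \log{\left(\frac{63}{4} \right)}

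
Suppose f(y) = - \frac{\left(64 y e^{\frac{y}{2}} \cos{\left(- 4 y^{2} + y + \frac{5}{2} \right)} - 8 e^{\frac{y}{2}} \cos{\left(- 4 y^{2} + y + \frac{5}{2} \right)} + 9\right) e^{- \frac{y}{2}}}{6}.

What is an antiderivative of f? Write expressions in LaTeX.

A first test for any F(y): its y-derivative must equal f(y) identically.
Check: d/dy[\frac{\left(4 e^{\frac{y}{2}} \sin{\left(- 4 y^{2} + y + \frac{5}{2} \right)} + 9\right) e^{- \frac{y}{2}}}{3}] = \frac{\left(- 64 y e^{\frac{y}{2}} \cos{\left(- 4 y^{2} + y + \frac{5}{2} \right)} + 8 e^{\frac{y}{2}} \cos{\left(- 4 y^{2} + y + \frac{5}{2} \right)} - 9\right) e^{- \frac{y}{2}}}{6}, which equals f(y).

An antiderivative is F(y) = \frac{\left(4 e^{\frac{y}{2}} \sin{\left(- 4 y^{2} + y + \frac{5}{2} \right)} + 9\right) e^{- \frac{y}{2}}}{3}.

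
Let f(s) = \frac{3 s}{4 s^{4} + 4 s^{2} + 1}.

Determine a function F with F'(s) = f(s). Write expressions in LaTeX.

f matches the chain-rule pattern g'(h)*h' with inner function h(s) = 2 s^{2} + 1; substituting u = h(s) collapses the integral.
Check: d/ds[- \frac{3}{8 s^{2} + 4}] = \frac{3 s}{4 s^{4} + 4 s^{2} + 1} = f(s).

An antiderivative is F(s) = - \frac{3}{8 s^{2} + 4}.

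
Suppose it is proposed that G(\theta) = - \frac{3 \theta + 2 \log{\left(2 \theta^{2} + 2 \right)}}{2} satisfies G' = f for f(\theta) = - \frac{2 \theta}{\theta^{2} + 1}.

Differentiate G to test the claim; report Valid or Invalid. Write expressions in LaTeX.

Invalid: d/d\theta[G] - f = - \frac{3}{2}, which is not 0.

d/d\theta[G] = \frac{- 3 \theta^{2} - 4 \theta - 3}{2 \theta^{2} + 2}
d/d\theta[G] - f(\theta) = - \frac{3}{2} != 0.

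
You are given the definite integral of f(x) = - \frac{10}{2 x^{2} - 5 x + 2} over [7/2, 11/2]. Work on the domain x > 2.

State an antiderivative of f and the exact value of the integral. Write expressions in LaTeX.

Antiderivative: F(x) = - \frac{10 \log{\left(x - 2 \right)}}{3} + \frac{10 \log{\left(x - \frac{1}{2} \right)}}{3}; value = - \frac{10 \log{\left(\frac{7}{2} \right)}}{3} - \frac{10 \log{\left(3 \right)}}{3} + \frac{10 \log{\left(\frac{3}{2} \right)}}{3} + \frac{10 \log{\left(5 \right)}}{3}

Factor the denominator (\left(x - 2\right) \left(2 x - 1\right)) and decompose: f = \frac{20}{3 \left(2 x - 1\right)} - \frac{10}{3 \left(x - 2\right)}; each piece integrates to a log, atan, or power term.
F(x) = - \frac{10 \log{\left(x - 2 \right)}}{3} + \frac{10 \log{\left(x - \frac{1}{2} \right)}}{3} is an antiderivative of f.
Check: d/dx[- \frac{10 \log{\left(x - 2 \right)}}{3} + \frac{10 \log{\left(x - \frac{1}{2} \right)}}{3}] = - \frac{10}{2 x^{2} - 5 x + 2} = f(x).
F(11/2) = - \frac{10 \log{\left(\frac{7}{2} \right)}}{3} + \frac{10 \log{\left(5 \right)}}{3}; F(7/2) = - \frac{10 \log{\left(\frac{3}{2} \right)}}{3} + \frac{10 \log{\left(3 \right)}}{3}.
Integral = F(11/2) - F(7/2) = - \frac{10 \log{\left(\frac{7}{2} \right)}}{3} - \frac{10 \log{\left(3 \right)}}{3} + \frac{10 \log{\left(\frac{3}{2} \right)}}{3} + \frac{10 \log{\left(5 \right)}}{3}.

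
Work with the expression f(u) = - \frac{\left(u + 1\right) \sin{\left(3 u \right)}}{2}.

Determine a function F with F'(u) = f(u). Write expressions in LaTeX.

An antiderivative is F(u) = \frac{u \cos{\left(3 u \right)}}{6} - \frac{\sin{\left(3 u \right)}}{18} + \frac{\cos{\left(3 u \right)}}{6}.

Whatever form F(u) takes, F'(u) = f(u) is non-negotiable.
Check: d/du[\frac{u \cos{\left(3 u \right)}}{6} - \frac{\sin{\left(3 u \right)}}{18} + \frac{\cos{\left(3 u \right)}}{6}] = - \frac{u \sin{\left(3 u \right)}}{2} - \frac{\sin{\left(3 u \right)}}{2}, which equals f(u).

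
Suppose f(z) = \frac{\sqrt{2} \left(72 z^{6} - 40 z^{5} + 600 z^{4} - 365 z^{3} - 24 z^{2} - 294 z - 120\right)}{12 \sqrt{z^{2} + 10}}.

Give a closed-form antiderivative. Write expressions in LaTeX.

f has the shape u'v + uv' for u = - 2 \sqrt{\frac{z^{2}}{2} + 5} and v = - z^{5} + \frac{2 z^{4}}{3} + \frac{5 z^{2}}{4} + z - \frac{1}{2} — it is the derivative of the product u*v.
Check: d/dz[\frac{\sqrt{2} \sqrt{z^{2} + 10} \left(12 z^{5} - 8 z^{4} - 15 z^{2} - 12 z + 6\right)}{12}] = \frac{72 \sqrt{2} z^{6} - 40 \sqrt{2} z^{5} + 600 \sqrt{2} z^{4} - 365 \sqrt{2} z^{3} - 24 \sqrt{2} z^{2} - 294 \sqrt{2} z - 120 \sqrt{2}}{12 \sqrt{z^{2} + 10}}, which equals f(z).

An antiderivative is F(z) = \frac{\sqrt{2} \sqrt{z^{2} + 10} \left(12 z^{5} - 8 z^{4} - 15 z^{2} - 12 z + 6\right)}{12}.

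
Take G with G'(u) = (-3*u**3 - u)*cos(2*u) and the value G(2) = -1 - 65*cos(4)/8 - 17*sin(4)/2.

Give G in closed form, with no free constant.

G(u) = -3*u**3*sin(2*u)/2 - 9*u**2*cos(2*u)/4 + 7*u*sin(2*u)/4 + 7*cos(2*u)/8 - 1

Since d/du undoes antidifferentiation here, G(u) must give back the stated G'(u).
A general antiderivative is -3*u**3*sin(2*u)/2 - 9*u**2*cos(2*u)/4 + 7*u*sin(2*u)/4 + 7*cos(2*u)/8 + C.
The condition gives C = -1 - 65*cos(4)/8 - 17*sin(4)/2 - (-65*cos(4)/8 - 17*sin(4)/2) = -1.
So G(u) = -3*u**3*sin(2*u)/2 - 9*u**2*cos(2*u)/4 + 7*u*sin(2*u)/4 + 7*cos(2*u)/8 - 1.
Check: d/du[-3*u**3*sin(2*u)/2 - 9*u**2*cos(2*u)/4 + 7*u*sin(2*u)/4 + 7*cos(2*u)/8 - 1] = -3*u**3*cos(2*u) - u*cos(2*u), which equals G'(u).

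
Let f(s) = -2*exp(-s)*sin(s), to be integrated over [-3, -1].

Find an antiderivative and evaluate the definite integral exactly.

Antiderivative: F(s) = exp(-s)*sin(s) + exp(-s)*cos(s); value = -exp(1)*sin(1) + exp(1)*cos(1) + exp(3)*sin(3) - exp(3)*cos(3)

Differentiate the proposed F(s) back; it has to land on f(s) exactly.
F(s) = exp(-s)*sin(s) + exp(-s)*cos(s) is an antiderivative of f.
Check: d/ds[exp(-s)*sin(s) + exp(-s)*cos(s)] = -2*exp(-s)*sin(s) = f(s).
F(-1) = -exp(1)*sin(1) + exp(1)*cos(1); F(-3) = exp(3)*cos(3) - exp(3)*sin(3).
Integral = F(-1) - F(-3) = -exp(1)*sin(1) + exp(1)*cos(1) + exp(3)*sin(3) - exp(3)*cos(3).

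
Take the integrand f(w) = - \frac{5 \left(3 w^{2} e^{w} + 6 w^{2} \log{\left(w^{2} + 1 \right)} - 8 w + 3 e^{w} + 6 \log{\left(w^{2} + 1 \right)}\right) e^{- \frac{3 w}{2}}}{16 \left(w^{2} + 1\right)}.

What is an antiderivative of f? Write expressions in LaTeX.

An antiderivative is F(w) = - \frac{5 \left(- \frac{3 e^{w}}{4} - \frac{\log{\left(w^{2} + 1 \right)}}{2}\right) e^{- \frac{3 w}{2}}}{2}.

Recognize the product-rule pattern: f = u'v + uv' with u = \frac{15 e^{w}}{8} + \frac{5 \log{\left(w^{2} + 1 \right)}}{4}, v = e^{- \frac{3 w}{2}}, so integration by parts undoes it.
Check: d/dw[- \frac{5 \left(- \frac{3 e^{w}}{4} - \frac{\log{\left(w^{2} + 1 \right)}}{2}\right) e^{- \frac{3 w}{2}}}{2}] = \frac{- 15 w^{2} e^{w} - 30 w^{2} \log{\left(w^{2} + 1 \right)} + 40 w - 15 e^{w} - 30 \log{\left(w^{2} + 1 \right)}}{16 w^{2} e^{\frac{3 w}{2}} + 16 e^{\frac{3 w}{2}}}, which equals f(w).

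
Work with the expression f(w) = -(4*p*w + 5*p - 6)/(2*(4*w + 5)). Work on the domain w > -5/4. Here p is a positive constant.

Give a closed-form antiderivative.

An antiderivative is F(w) = -p*w/2 + 3*log(2*w + 5/2)/4.

For F(w) to be correct the identity F'(w) - f(w) = 0 must hold.
Check: d/dw[-p*w/2 + 3*log(2*w + 5/2)/4] = (-4*p*w - 5*p + 6)/(8*w + 10), which equals f(w).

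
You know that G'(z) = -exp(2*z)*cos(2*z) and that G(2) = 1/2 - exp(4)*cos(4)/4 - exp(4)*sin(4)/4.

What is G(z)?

Since d/dz undoes antidifferentiation here, G(z) must give back the stated G'(z).
A general antiderivative is -exp(2*z)*sin(2*z)/4 - exp(2*z)*cos(2*z)/4 + C.
The condition gives C = 1/2 - exp(4)*cos(4)/4 - exp(4)*sin(4)/4 - (-exp(4)*cos(4)/4 - exp(4)*sin(4)/4) = 1/2.
So G(z) = (-exp(2*z)*sin(2*z) - exp(2*z)*cos(2*z) + 2)/4.
Check: d/dz[(-exp(2*z)*sin(2*z) - exp(2*z)*cos(2*z) + 2)/4] = -exp(2*z)*cos(2*z) = G'(z).

G(z) = (-exp(2*z)*sin(2*z) - exp(2*z)*cos(2*z) + 2)/4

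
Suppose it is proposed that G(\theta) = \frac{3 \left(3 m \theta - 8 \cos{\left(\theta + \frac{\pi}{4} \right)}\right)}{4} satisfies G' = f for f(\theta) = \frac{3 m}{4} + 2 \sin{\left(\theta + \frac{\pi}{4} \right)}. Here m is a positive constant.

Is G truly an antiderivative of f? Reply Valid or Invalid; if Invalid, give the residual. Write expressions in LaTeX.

Invalid: d/d\theta[G] - f = \frac{3 m}{2} + 4 \sin{\left(\theta + \frac{\pi}{4} \right)}, which is not 0.

d/d\theta[G] = \frac{9 m}{4} + 6 \sin{\left(\theta + \frac{\pi}{4} \right)}
d/d\theta[G] - f(\theta) = \frac{3 m}{2} + 4 \sin{\left(\theta + \frac{\pi}{4} \right)} != 0.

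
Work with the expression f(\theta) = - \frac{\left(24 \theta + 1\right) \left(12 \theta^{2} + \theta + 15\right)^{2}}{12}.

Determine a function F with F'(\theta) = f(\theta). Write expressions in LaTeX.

f matches the chain-rule pattern g'(h)*h' with inner function h(\theta) = 4 \theta^{2} + \frac{\theta}{3} + 5; substituting u = h(\theta) collapses the integral.
Check: d/d\theta[- 48 \theta^{6} - 12 \theta^{5} - 181 \theta^{4} - \frac{1081 \theta^{3}}{36} - \frac{905 \theta^{2}}{4} - \frac{75 \theta}{4}] = - 288 \theta^{5} - 60 \theta^{4} - 724 \theta^{3} - \frac{1081 \theta^{2}}{12} - \frac{905 \theta}{2} - \frac{75}{4}, which equals f(\theta).

An antiderivative is F(\theta) = - 48 \theta^{6} - 12 \theta^{5} - 181 \theta^{4} - \frac{1081 \theta^{3}}{36} - \frac{905 \theta^{2}}{4} - \frac{75 \theta}{4}.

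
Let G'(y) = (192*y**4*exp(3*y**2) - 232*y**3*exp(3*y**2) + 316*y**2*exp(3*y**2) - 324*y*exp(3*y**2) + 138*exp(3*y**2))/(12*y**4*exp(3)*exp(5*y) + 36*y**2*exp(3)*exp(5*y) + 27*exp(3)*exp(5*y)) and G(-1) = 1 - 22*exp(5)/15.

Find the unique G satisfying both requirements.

G(y) = 4*(4*y/3 - 1/2)*exp(3*y**2 - 5*y - 3)/(2*y**2 + 3) + 1

Since d/dy undoes antidifferentiation here, G(y) must give back the stated G'(y).
A general antiderivative is 4*(4*y/3 - 1/2)*exp(3*y**2 - 5*y - 3)/(2*y**2 + 3) + C.
The condition gives C = 1 - 22*exp(5)/15 - (-22*exp(5)/15) = 1.
So G(y) = 4*(4*y/3 - 1/2)*exp(3*y**2 - 5*y - 3)/(2*y**2 + 3) + 1.
Check: d/dy[4*(4*y/3 - 1/2)*exp(3*y**2 - 5*y - 3)/(2*y**2 + 3) + 1] = (192*y**4 - 232*y**3 + 316*y**2 - 324*y + 138)/(12*y**4*exp(3)*exp(5*y)*exp(-3*y**2) + 36*y**2*exp(3)*exp(5*y)*exp(-3*y**2) + 27*exp(3)*exp(5*y)*exp(-3*y**2)), which equals G'(y).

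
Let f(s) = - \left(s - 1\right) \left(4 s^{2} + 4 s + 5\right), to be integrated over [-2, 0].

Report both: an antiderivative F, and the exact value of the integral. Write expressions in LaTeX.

A first test for any F(s): its s-derivative must equal f(s) identically.
F(s) = \frac{s \left(- 2 s^{3} - s + 10\right)}{2} is an antiderivative of f.
Check: d/ds[\frac{s \left(- 2 s^{3} - s + 10\right)}{2}] = - 4 s^{3} - s + 5, which equals f(s).
F(0) = 0; F(-2) = -28.
Integral = F(0) - F(-2) = 28.

Antiderivative: F(s) = \frac{s \left(- 2 s^{3} - s + 10\right)}{2}; value = 28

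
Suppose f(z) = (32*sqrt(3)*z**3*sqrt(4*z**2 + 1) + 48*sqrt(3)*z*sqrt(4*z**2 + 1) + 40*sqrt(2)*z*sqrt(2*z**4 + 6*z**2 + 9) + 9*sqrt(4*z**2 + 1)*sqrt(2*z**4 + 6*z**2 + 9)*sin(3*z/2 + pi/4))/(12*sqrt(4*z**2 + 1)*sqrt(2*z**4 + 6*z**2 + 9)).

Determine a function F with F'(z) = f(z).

An antiderivative is F(z) = -(-5*sqrt(2)*sqrt(4*z**2 + 1) - 4*sqrt(3)*sqrt(2*z**4 + 6*z**2 + 9) + 3*cos(3*z/2 + pi/4))/6.

For F(z) to be correct the identity F'(z) - f(z) = 0 must hold.
Check: d/dz[-(-5*sqrt(2)*sqrt(4*z**2 + 1) - 4*sqrt(3)*sqrt(2*z**4 + 6*z**2 + 9) + 3*cos(3*z/2 + pi/4))/6] = (32*sqrt(3)*z**3*sqrt(4*z**2 + 1) + 48*sqrt(3)*z*sqrt(4*z**2 + 1) + 40*sqrt(2)*z*sqrt(2*z**4 + 6*z**2 + 9) + 9*sqrt(4*z**2 + 1)*sqrt(2*z**4 + 6*z**2 + 9)*sin(3*z/2 + pi/4))/(12*sqrt(4*z**2 + 1)*sqrt(2*z**4 + 6*z**2 + 9)) = f(z).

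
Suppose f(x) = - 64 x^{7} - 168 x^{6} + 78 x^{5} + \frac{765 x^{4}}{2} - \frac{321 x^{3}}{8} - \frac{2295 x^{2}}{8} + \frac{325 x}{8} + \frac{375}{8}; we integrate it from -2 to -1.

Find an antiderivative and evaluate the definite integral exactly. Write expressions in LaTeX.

Antiderivative: F(x) = - 8 x^{8} - 24 x^{7} + 13 x^{6} + \frac{153 x^{5}}{2} - \frac{321 x^{4}}{32} - \frac{765 x^{3}}{8} + \frac{325 x^{2}}{16} + \frac{375 x}{8}; value = \frac{369}{32}

f matches the chain-rule pattern g'(h)*h' with inner function h(x) = 2 x^{2} + \frac{3 x}{2} - \frac{5}{2}; substituting u = h(x) collapses the integral.
F(x) = - 8 x^{8} - 24 x^{7} + 13 x^{6} + \frac{153 x^{5}}{2} - \frac{321 x^{4}}{32} - \frac{765 x^{3}}{8} + \frac{325 x^{2}}{16} + \frac{375 x}{8} is an antiderivative of f.
Check: d/dx[- 8 x^{8} - 24 x^{7} + 13 x^{6} + \frac{153 x^{5}}{2} - \frac{321 x^{4}}{32} - \frac{765 x^{3}}{8} + \frac{325 x^{2}}{16} + \frac{375 x}{8}] = - 64 x^{7} - 168 x^{6} + 78 x^{5} + \frac{765 x^{4}}{2} - \frac{321 x^{3}}{8} - \frac{2295 x^{2}}{8} + \frac{325 x}{8} + \frac{375}{8} = f(x).
F(-1) = \frac{369}{32}; F(-2) = 0.
Integral = F(-1) - F(-2) = \frac{369}{32}.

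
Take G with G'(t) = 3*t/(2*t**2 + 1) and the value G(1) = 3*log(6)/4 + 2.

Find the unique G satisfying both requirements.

G(t) = 3*log(2*t**2 + 1)/4 + 3*log(2)/4 + 2

G'(t) matches the chain-rule pattern g'(h)*h' with inner function h(t) = 4*t**2 + 2; substituting u = h(t) collapses the integral.
A general antiderivative is 3*log(4*t**2 + 2)/4 + C.
The condition gives C = 3*log(6)/4 + 2 - (3*log(6)/4) = 2.
So G(t) = 3*log(2*t**2 + 1)/4 + 3*log(2)/4 + 2.
Check: d/dt[3*log(2*t**2 + 1)/4 + 3*log(2)/4 + 2] = 3*t/(2*t**2 + 1) = G'(t).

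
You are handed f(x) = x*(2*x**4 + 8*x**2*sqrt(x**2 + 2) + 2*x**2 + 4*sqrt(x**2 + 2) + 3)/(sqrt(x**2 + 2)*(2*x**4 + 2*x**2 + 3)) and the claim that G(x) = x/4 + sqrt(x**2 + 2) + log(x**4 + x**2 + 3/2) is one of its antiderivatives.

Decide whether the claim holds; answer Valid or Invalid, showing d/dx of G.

Invalid: d/dx[G] - f = 1/4, which is not 0.

d/dx[G] = (8*x**5 + 2*x**4*sqrt(x**2 + 2) + 32*x**3*sqrt(x**2 + 2) + 8*x**3 + 2*x**2*sqrt(x**2 + 2) + 16*x*sqrt(x**2 + 2) + 12*x + 3*sqrt(x**2 + 2))/(8*x**4*sqrt(x**2 + 2) + 8*x**2*sqrt(x**2 + 2) + 12*sqrt(x**2 + 2))
d/dx[G] - f(x) = 1/4 != 0.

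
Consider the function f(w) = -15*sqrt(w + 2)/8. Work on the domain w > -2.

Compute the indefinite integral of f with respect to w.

A candidate is checked by its d/dw: the result must match f(w).
Check: d/dw[-5*(w + 2)**(3/2)/4] = -15*sqrt(w + 2)/8 = f(w).

F(w) = -5*(w + 2)**(3/2)/4 + C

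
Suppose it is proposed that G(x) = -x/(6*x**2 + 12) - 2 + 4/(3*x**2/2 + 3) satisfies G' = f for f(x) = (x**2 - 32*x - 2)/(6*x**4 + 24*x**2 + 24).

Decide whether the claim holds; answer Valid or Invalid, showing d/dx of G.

d/dx[G] = (x**2 - 32*x - 2)/(6*x**4 + 24*x**2 + 24)
This equals f(x) exactly, so the claim holds.

Valid - differentiating G returns exactly f.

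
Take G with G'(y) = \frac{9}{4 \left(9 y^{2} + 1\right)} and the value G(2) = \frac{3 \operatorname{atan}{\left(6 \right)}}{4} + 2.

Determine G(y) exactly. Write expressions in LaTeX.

G(y) = \frac{3 \operatorname{atan}{\left(3 y \right)}}{4} + 2

Whatever form G(y) takes, its d/dy must return the stated G'(y).
A general antiderivative is \frac{3 \operatorname{atan}{\left(3 y \right)}}{4} + C.
The condition gives C = \frac{3 \operatorname{atan}{\left(6 \right)}}{4} + 2 - (\frac{3 \operatorname{atan}{\left(6 \right)}}{4}) = 2.
So G(y) = \frac{3 \operatorname{atan}{\left(3 y \right)}}{4} + 2.
Check: d/dy[\frac{3 \operatorname{atan}{\left(3 y \right)}}{4} + 2] = \frac{9}{36 y^{2} + 4}, which equals G'(y).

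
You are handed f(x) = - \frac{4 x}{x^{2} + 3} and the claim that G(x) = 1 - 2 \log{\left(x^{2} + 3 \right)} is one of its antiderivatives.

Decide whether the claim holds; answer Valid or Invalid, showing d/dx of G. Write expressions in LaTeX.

Valid: G'(x) = f(x).

d/dx[G] = - \frac{4 x}{x^{2} + 3}
This equals f(x) exactly, so the claim holds.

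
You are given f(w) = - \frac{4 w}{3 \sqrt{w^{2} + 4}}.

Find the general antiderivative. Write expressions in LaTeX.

f matches the chain-rule pattern g'(h)*h' with inner function h(w) = w^{2} + 4; substituting u = h(w) collapses the integral.
Check: d/dw[- \frac{4 \sqrt{w^{2} + 4}}{3}] = - \frac{4 w}{3 \sqrt{w^{2} + 4}} = f(w).

F(w) = - \frac{4 \sqrt{w^{2} + 4}}{3} + C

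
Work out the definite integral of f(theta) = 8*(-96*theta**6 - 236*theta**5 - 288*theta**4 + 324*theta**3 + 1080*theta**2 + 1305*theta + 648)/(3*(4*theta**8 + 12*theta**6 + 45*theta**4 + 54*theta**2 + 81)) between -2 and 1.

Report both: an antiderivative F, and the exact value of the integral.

f has the shape u'v + uv' for u = 8*(-theta**2 - 4*theta/3 - 3/2)**2 and v = 1/(theta**4/3 + theta**2/2 + 3/2) — it is the derivative of the product u*v.
F(theta) = (144*theta**4 + 384*theta**3 + 688*theta**2 + 576*theta + 324)/(6*theta**4 + 9*theta**2 + 27) is an antiderivative of f.
Check: d/dtheta[(144*theta**4 + 384*theta**3 + 688*theta**2 + 576*theta + 324)/(6*theta**4 + 9*theta**2 + 27)] = (-768*theta**6 - 1888*theta**5 - 2304*theta**4 + 2592*theta**3 + 8640*theta**2 + 10440*theta + 5184)/(12*theta**8 + 36*theta**6 + 135*theta**4 + 162*theta**2 + 243), which equals f(theta).
F(1) = 1058/21; F(-2) = 1156/159.
Integral = F(1) - F(-2) = 15994/371.

Antiderivative: F(theta) = (144*theta**4 + 384*theta**3 + 688*theta**2 + 576*theta + 324)/(6*theta**4 + 9*theta**2 + 27); value = 15994/371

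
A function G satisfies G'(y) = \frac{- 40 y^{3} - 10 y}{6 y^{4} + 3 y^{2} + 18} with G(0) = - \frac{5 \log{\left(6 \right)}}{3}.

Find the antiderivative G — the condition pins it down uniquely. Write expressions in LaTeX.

G'(y) matches the chain-rule pattern g'(h)*h' with inner function h(y) = 2 y^{4} + y^{2} + 6; substituting u = h(y) collapses the integral.
A general antiderivative is - \frac{5 \log{\left(2 y^{4} + y^{2} + 6 \right)}}{3} + C.
The condition gives C = - \frac{5 \log{\left(6 \right)}}{3} - (- \frac{5 \log{\left(6 \right)}}{3}) = 0.
So G(y) = - \frac{5 \log{\left(2 y^{4} + y^{2} + 6 \right)}}{3}.
Check: d/dy[- \frac{5 \log{\left(2 y^{4} + y^{2} + 6 \right)}}{3}] = \frac{- 40 y^{3} - 10 y}{6 y^{4} + 3 y^{2} + 18} = G'(y).

G(y) = - \frac{5 \log{\left(2 y^{4} + y^{2} + 6 \right)}}{3}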